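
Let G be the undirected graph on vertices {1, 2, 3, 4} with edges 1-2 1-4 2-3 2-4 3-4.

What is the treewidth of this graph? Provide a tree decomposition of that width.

The largest bag has 3 vertices, giving width 2; this decomposition certifies tw(G) ≤ 2. For the lower bound, the 3 vertices {1, 2, 4} are pairwise adjacent, and any tree decomposition puts a clique entirely inside one bag — forcing width ≥ 2. Hence tw(G) = 2 exactly.

Treewidth 2.
One such decomposition:
Bags: B1 = {2, 3, 4}  B2 = {1, 2, 4}
Tree: B1–B2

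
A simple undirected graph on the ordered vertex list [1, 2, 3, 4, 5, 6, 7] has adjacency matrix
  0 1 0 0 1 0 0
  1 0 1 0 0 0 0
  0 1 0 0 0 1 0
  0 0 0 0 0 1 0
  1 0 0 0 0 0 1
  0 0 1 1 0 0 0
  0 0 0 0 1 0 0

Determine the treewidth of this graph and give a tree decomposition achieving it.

Treewidth 1.
One optimal decomposition is:
Bags: B1 = {5, 7}  B2 = {1, 5}  B3 = {1, 2}  B4 = {2, 3}  B5 = {3, 6}  B6 = {4, 6}
Tree: B1–B2, B2–B3, B3–B4, B4–B5, B5–B6

The largest bag has 2 vertices, giving width 1; this decomposition certifies tw(G) ≤ 1. Since G has at least one edge (e.g. 7–5), it is not an edgeless graph, so tw(G) ≥ 1. The upper and lower bounds meet at 1, so that is the treewidth.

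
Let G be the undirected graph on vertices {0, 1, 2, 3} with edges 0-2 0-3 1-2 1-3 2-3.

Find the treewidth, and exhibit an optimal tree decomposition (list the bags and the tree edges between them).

Treewidth 2.
Bags: B1 = {0, 2, 3}  B2 = {1, 2, 3}
Tree: B1–B2

Every bag has size at most 3, so the width is 3 − 1 = 2 and tw(G) ≤ 2. On the other hand G contains the 3-clique {0, 2, 3}. A clique must lie in a single bag of any decomposition, so no decomposition can have width below 2. Therefore the treewidth is 2.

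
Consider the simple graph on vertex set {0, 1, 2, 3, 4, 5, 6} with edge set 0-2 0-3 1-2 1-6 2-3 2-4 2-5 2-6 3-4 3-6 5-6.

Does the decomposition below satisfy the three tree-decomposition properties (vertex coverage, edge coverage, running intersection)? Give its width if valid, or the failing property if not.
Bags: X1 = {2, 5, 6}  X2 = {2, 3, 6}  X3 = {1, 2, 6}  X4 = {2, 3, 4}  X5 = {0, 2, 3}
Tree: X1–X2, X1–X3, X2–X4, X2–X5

Yes; width 2.

Every vertex of G appears in some bag (union = {0, 1, 2, 3, 4, 5, 6}); every edge is covered by a bag; and for each vertex v the set of bags containing v is connected in the bag tree. The decomposition is therefore valid. The largest bag has 3 vertices, so the width is 2.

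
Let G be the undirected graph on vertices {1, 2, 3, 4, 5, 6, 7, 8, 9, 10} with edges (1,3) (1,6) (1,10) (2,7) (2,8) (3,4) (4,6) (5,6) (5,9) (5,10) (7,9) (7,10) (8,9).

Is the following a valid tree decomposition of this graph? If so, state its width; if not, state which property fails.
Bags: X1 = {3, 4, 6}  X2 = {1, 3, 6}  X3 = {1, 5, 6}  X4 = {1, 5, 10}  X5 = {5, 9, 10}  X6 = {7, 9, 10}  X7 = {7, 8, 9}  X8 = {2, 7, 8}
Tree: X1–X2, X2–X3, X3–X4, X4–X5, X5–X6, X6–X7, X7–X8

Yes; width 2.

Vertex coverage: the bags together contain {1, 2, 3, 4, 5, 6, 7, 8, 9, 10}, the full vertex set. Edge coverage: each edge of G has both endpoints in at least one bag. Running intersection: for every vertex, the bags containing it form a connected subtree. All three properties hold, so this is a valid tree decomposition of width max|bag| − 1 = 2, and hence tw(G) ≤ 2.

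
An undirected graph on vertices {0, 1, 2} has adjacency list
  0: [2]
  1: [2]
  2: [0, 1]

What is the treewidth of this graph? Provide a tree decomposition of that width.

Treewidth 1.
One such decomposition:
Bags: B1 = {1, 2}  B2 = {0, 2}
Tree: B1–B2

Every bag has size at most 2, so the width is 2 − 1 = 1 and tw(G) ≤ 1. Since G has at least one edge (e.g. 2–1), it is not an edgeless graph, so tw(G) ≥ 1. Combining the bounds, tw(G) = 1.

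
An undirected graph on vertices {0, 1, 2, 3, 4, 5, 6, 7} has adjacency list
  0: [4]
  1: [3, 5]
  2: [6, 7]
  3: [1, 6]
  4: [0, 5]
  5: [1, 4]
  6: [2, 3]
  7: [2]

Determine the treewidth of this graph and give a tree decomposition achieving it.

The largest bag has 2 vertices, giving width 1; this decomposition certifies tw(G) ≤ 1. Any graph with an edge has treewidth ≥ 1, and G has the edge 7–2. Therefore the treewidth is 1.

Treewidth 1.
One optimal decomposition is:
Bags: B1 = {2, 7}  B2 = {2, 6}  B3 = {3, 6}  B4 = {1, 3}  B5 = {1, 5}  B6 = {4, 5}  B7 = {0, 4}
Tree: B1–B2, B2–B3, B3–B4, B4–B5, B5–B6, B6–B7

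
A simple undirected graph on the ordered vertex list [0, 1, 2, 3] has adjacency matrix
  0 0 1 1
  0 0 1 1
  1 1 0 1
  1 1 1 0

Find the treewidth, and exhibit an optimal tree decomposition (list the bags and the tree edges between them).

Treewidth 2.
One optimal decomposition is:
Bags: B1 = {0, 2, 3}  B2 = {1, 2, 3}
Tree: B1–B2

The largest bag has 3 vertices, giving width 2; this decomposition certifies tw(G) ≤ 2. For the lower bound, the 3 vertices {0, 2, 3} are pairwise adjacent, and any tree decomposition puts a clique entirely inside one bag — forcing width ≥ 2. Hence tw(G) = 2 exactly.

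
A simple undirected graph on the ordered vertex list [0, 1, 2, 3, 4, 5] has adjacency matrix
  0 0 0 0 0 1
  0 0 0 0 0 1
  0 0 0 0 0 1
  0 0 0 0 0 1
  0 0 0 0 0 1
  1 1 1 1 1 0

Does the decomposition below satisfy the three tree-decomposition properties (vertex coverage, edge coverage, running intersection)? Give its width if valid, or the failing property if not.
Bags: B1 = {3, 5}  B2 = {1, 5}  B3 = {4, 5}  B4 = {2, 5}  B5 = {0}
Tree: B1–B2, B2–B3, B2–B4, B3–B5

A tree decomposition must satisfy three properties: every vertex lies in some bag; for every edge, both endpoints lie together in some bag; and for every vertex, the bags containing it form a connected subtree. Here edge (5,0) lies in no bag, so the decomposition is invalid.

No — edge (5,0) lies in no bag.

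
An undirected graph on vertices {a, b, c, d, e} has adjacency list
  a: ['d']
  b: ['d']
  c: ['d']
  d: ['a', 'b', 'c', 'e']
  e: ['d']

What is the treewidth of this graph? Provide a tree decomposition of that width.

Treewidth 1.
Bags: B1 = {a, d}  B2 = {b, d}  B3 = {d, e}  B4 = {c, d}
Tree: B1–B2, B2–B3, B3–B4

Every bag has size at most 2, so the width is 2 − 1 = 1 and tw(G) ≤ 1. Since G has at least one edge (e.g. a–d), it is not an edgeless graph, so tw(G) ≥ 1. Combining the bounds, tw(G) = 1.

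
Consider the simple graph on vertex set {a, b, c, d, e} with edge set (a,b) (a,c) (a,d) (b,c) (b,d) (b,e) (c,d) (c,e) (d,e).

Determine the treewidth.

A width-3 tree decomposition is:
Bags: B1 = {b, c, d, e}  B2 = {a, b, c, d}
Tree: B1–B2
The largest bag has 4 vertices, giving width 3; this decomposition certifies tw(G) ≤ 3. On the other hand G contains the 4-clique {b, c, d, e}. A clique must lie in a single bag of any decomposition, so no decomposition can have width below 3. Combining the bounds, tw(G) = 3.

3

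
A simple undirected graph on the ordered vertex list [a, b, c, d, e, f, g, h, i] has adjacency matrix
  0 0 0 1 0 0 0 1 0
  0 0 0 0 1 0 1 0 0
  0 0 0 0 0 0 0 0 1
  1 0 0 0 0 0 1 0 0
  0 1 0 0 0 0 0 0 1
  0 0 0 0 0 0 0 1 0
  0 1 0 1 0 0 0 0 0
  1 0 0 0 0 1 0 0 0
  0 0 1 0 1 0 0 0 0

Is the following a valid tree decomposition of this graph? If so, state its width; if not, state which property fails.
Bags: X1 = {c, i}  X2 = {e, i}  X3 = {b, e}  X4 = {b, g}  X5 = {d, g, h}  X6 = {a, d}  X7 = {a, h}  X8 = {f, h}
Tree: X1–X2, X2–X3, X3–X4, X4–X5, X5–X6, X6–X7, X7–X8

A tree decomposition must satisfy three properties: every vertex lies in some bag; for every edge, both endpoints lie together in some bag; and for every vertex, the bags containing it form a connected subtree. Here bags containing vertex h are not connected in the tree, so the decomposition is invalid.

No — bags containing vertex h are not connected in the tree.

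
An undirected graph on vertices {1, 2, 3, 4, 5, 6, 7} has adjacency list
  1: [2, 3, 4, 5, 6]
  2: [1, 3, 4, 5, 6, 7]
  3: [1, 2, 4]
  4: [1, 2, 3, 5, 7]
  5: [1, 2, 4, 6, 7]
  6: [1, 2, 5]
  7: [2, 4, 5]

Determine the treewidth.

A width-3 tree decomposition is:
Bags: B1 = {1, 2, 4, 5}  B2 = {2, 4, 5, 7}  B3 = {1, 2, 3, 4}  B4 = {1, 2, 5, 6}
Tree: B1–B2, B1–B3, B1–B4
Each bag holds 4 vertices, so the decomposition has width 3, which upper-bounds the treewidth. For the lower bound, the 4 vertices {1, 2, 3, 4} are pairwise adjacent, and any tree decomposition puts a clique entirely inside one bag — forcing width ≥ 3. Therefore the treewidth is 3.

3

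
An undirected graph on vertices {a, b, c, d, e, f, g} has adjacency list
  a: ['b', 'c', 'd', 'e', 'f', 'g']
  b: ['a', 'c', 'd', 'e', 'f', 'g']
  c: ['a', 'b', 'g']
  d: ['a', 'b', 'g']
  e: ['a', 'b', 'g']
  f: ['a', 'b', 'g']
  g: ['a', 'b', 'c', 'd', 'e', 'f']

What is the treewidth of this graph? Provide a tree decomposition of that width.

Treewidth 3.
Bags: B1 = {a, b, c, g}  B2 = {a, b, e, g}  B3 = {a, b, f, g}  B4 = {a, b, d, g}
Tree: B1–B2, B2–B3, B1–B4

Every bag has size at most 4, so the width is 4 − 1 = 3 and tw(G) ≤ 3. For the lower bound, the 4 vertices {a, b, d, g} are pairwise adjacent, and any tree decomposition puts a clique entirely inside one bag — forcing width ≥ 3. Combining the bounds, tw(G) = 3.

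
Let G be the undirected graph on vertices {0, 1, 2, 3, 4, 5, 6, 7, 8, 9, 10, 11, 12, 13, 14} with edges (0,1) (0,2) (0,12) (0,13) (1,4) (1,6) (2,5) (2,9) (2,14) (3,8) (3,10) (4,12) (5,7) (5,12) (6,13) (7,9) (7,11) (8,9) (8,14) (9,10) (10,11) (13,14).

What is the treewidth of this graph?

A width-3 tree decomposition is:
Bags: B1 = {1, 4, 6, 13}  B2 = {0, 1, 4, 13}  B3 = {0, 4, 12, 13}  B4 = {0, 12, 13, 14}  B5 = {0, 2, 12, 14}  B6 = {2, 5, 12, 14}  B7 = {2, 5, 8, 14}  B8 = {2, 5, 8, 9}  B9 = {5, 7, 8, 9}  B10 = {3, 7, 8, 9}  B11 = {3, 7, 9, 10}  B12 = {3, 7, 10, 11}
Tree: B1–B2, B2–B3, B3–B4, B4–B5, B5–B6, B6–B7, B7–B8, B8–B9, B9–B10, B10–B11, B11–B12
Each bag holds 4 vertices, so the decomposition has width 3, which upper-bounds the treewidth. For the lower bound: the 4 vertex sets {1,4,6}, {13}, {0}, {2,5,12,14} are disjoint, each induces a connected subgraph, and every pair is joined by at least one edge of G. Contracting each set to a single vertex therefore yields K_{4} as a minor, and since treewidth is minor-monotone, tw(G) ≥ tw(K_{4}) = 3. Therefore the treewidth is 3.

3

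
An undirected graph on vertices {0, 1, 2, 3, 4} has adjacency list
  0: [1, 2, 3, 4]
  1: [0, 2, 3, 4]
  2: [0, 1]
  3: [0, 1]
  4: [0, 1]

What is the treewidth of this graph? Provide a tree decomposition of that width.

Every bag has size at most 3, so the width is 3 − 1 = 2 and tw(G) ≤ 2. On the other hand G contains the 3-clique {0, 1, 2}. A clique must lie in a single bag of any decomposition, so no decomposition can have width below 2. Therefore the treewidth is 2.

Treewidth 2.
Bags: B1 = {0, 1, 3}  B2 = {0, 1, 4}  B3 = {0, 1, 2}
Tree: B1–B2, B1–B3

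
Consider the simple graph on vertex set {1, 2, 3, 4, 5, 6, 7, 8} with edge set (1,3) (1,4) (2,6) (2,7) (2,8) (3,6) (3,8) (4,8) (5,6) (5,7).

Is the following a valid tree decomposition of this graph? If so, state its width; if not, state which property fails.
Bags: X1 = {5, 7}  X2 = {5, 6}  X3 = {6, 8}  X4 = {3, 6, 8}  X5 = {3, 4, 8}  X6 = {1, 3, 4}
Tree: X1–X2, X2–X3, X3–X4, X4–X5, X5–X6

A tree decomposition must satisfy three properties: every vertex lies in some bag; for every edge, both endpoints lie together in some bag; and for every vertex, the bags containing it form a connected subtree. Here vertex 2 appears in no bag, so the decomposition is invalid.

No — vertex 2 appears in no bag.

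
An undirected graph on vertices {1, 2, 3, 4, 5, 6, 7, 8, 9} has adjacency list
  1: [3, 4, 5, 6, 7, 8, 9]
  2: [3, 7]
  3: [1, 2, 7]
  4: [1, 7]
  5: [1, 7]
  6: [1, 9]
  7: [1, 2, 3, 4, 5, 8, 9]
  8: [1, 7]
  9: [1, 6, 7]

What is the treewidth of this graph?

A width-2 tree decomposition is:
Bags: B1 = {1, 3, 7}  B2 = {1, 7, 9}  B3 = {1, 6, 9}  B4 = {1, 5, 7}  B5 = {2, 3, 7}  B6 = {1, 7, 8}  B7 = {1, 4, 7}
Tree: B1–B2, B2–B3, B2–B4, B1–B5, B4–B6, B1–B7
Each bag holds 3 vertices, so the decomposition has width 2, which upper-bounds the treewidth. On the other hand G contains the 3-clique {1, 6, 9}. A clique must lie in a single bag of any decomposition, so no decomposition can have width below 2. The upper and lower bounds meet at 2, so that is the treewidth.

2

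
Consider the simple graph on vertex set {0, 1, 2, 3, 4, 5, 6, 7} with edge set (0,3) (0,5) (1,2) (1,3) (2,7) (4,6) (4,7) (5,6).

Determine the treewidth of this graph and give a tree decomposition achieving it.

The largest bag has 3 vertices, giving width 2; this decomposition certifies tw(G) ≤ 2. For the lower bound, G contains the cycle 6–4–7–2–1–3–0–5–6, so G is not a forest; only forests have treewidth ≤ 1, hence tw(G) ≥ 2. Therefore the treewidth is 2.

Treewidth 2.
Bags: B1 = {4, 6, 7}  B2 = {2, 6, 7}  B3 = {1, 2, 6}  B4 = {1, 3, 6}  B5 = {0, 3, 6}  B6 = {0, 5, 6}
Tree: B1–B2, B2–B3, B3–B4, B4–B5, B5–B6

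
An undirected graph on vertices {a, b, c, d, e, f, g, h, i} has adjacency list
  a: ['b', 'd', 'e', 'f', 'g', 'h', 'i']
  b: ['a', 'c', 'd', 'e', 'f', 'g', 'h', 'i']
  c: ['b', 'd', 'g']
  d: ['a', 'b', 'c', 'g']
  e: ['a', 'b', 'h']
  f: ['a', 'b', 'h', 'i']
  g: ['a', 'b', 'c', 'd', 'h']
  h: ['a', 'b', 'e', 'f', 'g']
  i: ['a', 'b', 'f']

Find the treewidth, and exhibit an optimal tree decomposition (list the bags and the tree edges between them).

Treewidth 3.
One such decomposition:
Bags: B1 = {b, c, d, g}  B2 = {a, b, d, g}  B3 = {a, b, g, h}  B4 = {a, b, e, h}  B5 = {a, b, f, h}  B6 = {a, b, f, i}
Tree: B1–B2, B2–B3, B3–B4, B3–B5, B5–B6

The largest bag has 4 vertices, giving width 3; this decomposition certifies tw(G) ≤ 3. For the lower bound, the 4 vertices {b, c, d, g} are pairwise adjacent, and any tree decomposition puts a clique entirely inside one bag — forcing width ≥ 3. Combining the bounds, tw(G) = 3.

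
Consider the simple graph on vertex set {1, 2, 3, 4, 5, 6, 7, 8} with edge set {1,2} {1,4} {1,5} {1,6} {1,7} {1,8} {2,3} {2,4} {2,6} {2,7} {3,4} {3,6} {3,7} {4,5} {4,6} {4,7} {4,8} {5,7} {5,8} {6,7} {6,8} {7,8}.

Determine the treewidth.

A width-4 tree decomposition is:
Bags: B1 = {1, 2, 4, 6, 7}  B2 = {1, 4, 6, 7, 8}  B3 = {1, 4, 5, 7, 8}  B4 = {2, 3, 4, 6, 7}
Tree: B1–B2, B2–B3, B1–B4
The largest bag has 5 vertices, giving width 4; this decomposition certifies tw(G) ≤ 4. Conversely, {1, 4, 5, 7, 8} is a clique of size 5, and the vertices of any clique must share a bag in every tree decomposition; so some bag has ≥ 5 vertices and tw(G) ≥ 4. Therefore the treewidth is 4.

4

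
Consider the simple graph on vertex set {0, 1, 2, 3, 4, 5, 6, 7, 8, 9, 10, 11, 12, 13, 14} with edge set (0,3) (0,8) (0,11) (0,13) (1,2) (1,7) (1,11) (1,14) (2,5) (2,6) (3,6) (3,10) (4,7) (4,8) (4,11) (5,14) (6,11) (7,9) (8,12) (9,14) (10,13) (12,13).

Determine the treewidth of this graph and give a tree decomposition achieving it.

Treewidth 3.
One such decomposition:
Bags: B1 = {2, 5, 9, 14}  B2 = {1, 2, 9, 14}  B3 = {1, 2, 7, 9}  B4 = {1, 2, 6, 7}  B5 = {1, 6, 7, 11}  B6 = {4, 6, 7, 11}  B7 = {3, 4, 6, 11}  B8 = {0, 3, 4, 11}  B9 = {0, 3, 4, 8}  B10 = {0, 3, 8, 10}  B11 = {0, 8, 10, 13}  B12 = {8, 10, 12, 13}
Tree: B1–B2, B2–B3, B3–B4, B4–B5, B5–B6, B6–B7, B7–B8, B8–B9, B9–B10, B10–B11, B11–B12

Every bag has size at most 4, so the width is 4 − 1 = 3 and tw(G) ≤ 3. For the lower bound: the 4 vertex sets {5,9,14}, {2}, {1}, {4,6,7,11} are disjoint, each induces a connected subgraph, and every pair is joined by at least one edge of G. Contracting each set to a single vertex therefore yields K_{4} as a minor, and since treewidth is minor-monotone, tw(G) ≥ tw(K_{4}) = 3. Combining the bounds, tw(G) = 3.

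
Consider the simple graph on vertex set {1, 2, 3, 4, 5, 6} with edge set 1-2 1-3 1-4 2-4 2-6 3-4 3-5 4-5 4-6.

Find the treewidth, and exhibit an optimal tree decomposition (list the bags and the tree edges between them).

Treewidth 2.
Bags: B1 = {1, 2, 4}  B2 = {2, 4, 6}  B3 = {1, 3, 4}  B4 = {3, 4, 5}
Tree: B1–B2, B1–B3, B3–B4

Every bag has size at most 3, so the width is 3 − 1 = 2 and tw(G) ≤ 2. On the other hand G contains the 3-clique {1, 2, 4}. A clique must lie in a single bag of any decomposition, so no decomposition can have width below 2. Hence tw(G) = 2 exactly.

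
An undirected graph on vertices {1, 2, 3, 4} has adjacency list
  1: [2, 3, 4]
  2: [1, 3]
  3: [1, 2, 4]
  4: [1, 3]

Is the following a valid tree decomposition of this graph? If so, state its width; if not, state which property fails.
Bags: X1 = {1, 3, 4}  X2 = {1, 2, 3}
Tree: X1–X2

Yes; width 2.

Vertex coverage: the bags together contain {1, 2, 3, 4}, the full vertex set. Edge coverage: each edge of G has both endpoints in at least one bag. Running intersection: for every vertex, the bags containing it form a connected subtree. All three properties hold, so this is a valid tree decomposition of width max|bag| − 1 = 2, and hence tw(G) ≤ 2.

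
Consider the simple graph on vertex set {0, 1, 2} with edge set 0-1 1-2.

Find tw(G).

A width-1 tree decomposition is:
Bags: B1 = {1, 2}  B2 = {0, 1}
Tree: B1–B2
Every bag has size at most 2, so the width is 2 − 1 = 1 and tw(G) ≤ 1. Any graph with an edge has treewidth ≥ 1, and G has the edge 2–1. Hence tw(G) = 1 exactly.

1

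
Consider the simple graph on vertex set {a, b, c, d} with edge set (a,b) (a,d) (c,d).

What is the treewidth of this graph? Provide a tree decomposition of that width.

Each bag holds 2 vertices, so the decomposition has width 1, which upper-bounds the treewidth. Any graph with an edge has treewidth ≥ 1, and G has the edge d–a. Therefore the treewidth is 1.

Treewidth 1.
One optimal decomposition is:
Bags: B1 = {a, d}  B2 = {a, b}  B3 = {c, d}
Tree: B1–B2, B1–B3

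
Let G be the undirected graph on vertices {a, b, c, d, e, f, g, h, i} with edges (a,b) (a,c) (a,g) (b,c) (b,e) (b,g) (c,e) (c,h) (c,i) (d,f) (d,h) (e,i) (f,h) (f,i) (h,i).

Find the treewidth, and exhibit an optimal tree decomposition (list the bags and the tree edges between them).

Treewidth 2.
Bags: B1 = {c, h, i}  B2 = {c, e, i}  B3 = {b, c, e}  B4 = {a, b, c}  B5 = {f, h, i}  B6 = {d, f, h}  B7 = {a, b, g}
Tree: B1–B2, B2–B3, B3–B4, B1–B5, B5–B6, B4–B7

The largest bag has 3 vertices, giving width 2; this decomposition certifies tw(G) ≤ 2. Conversely, {d, f, h} is a clique of size 3, and the vertices of any clique must share a bag in every tree decomposition; so some bag has ≥ 3 vertices and tw(G) ≥ 2. Hence tw(G) = 2 exactly.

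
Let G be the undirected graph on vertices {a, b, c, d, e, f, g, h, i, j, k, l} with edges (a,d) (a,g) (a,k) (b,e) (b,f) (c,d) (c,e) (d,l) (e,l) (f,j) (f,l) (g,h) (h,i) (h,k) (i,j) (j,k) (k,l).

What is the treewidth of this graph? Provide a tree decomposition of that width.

Every bag has size at most 4, so the width is 4 − 1 = 3 and tw(G) ≤ 3. For the lower bound: the 4 vertex sets {g,h,i}, {j}, {k}, {a,d,f,l} are disjoint, each induces a connected subgraph, and every pair is joined by at least one edge of G. Contracting each set to a single vertex therefore yields K_{4} as a minor, and since treewidth is minor-monotone, tw(G) ≥ tw(K_{4}) = 3. Therefore the treewidth is 3.

Treewidth 3.
One optimal decomposition is:
Bags: B1 = {g, h, i, j}  B2 = {g, h, j, k}  B3 = {a, g, j, k}  B4 = {a, f, j, k}  B5 = {a, f, k, l}  B6 = {a, d, f, l}  B7 = {b, d, f, l}  B8 = {b, d, e, l}  B9 = {b, c, d, e}
Tree: B1–B2, B2–B3, B3–B4, B4–B5, B5–B6, B6–B7, B7–B8, B8–B9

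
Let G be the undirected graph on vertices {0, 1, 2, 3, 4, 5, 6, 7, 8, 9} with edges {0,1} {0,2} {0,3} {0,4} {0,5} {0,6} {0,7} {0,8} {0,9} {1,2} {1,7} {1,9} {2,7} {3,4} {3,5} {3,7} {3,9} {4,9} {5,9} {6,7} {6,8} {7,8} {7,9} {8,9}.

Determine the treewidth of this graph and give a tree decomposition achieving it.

The largest bag has 4 vertices, giving width 3; this decomposition certifies tw(G) ≤ 3. On the other hand G contains the 4-clique {0, 3, 4, 9}. A clique must lie in a single bag of any decomposition, so no decomposition can have width below 3. Therefore the treewidth is 3.

Treewidth 3.
One such decomposition:
Bags: B1 = {0, 6, 7, 8}  B2 = {0, 7, 8, 9}  B3 = {0, 3, 7, 9}  B4 = {0, 3, 4, 9}  B5 = {0, 3, 5, 9}  B6 = {0, 1, 7, 9}  B7 = {0, 1, 2, 7}
Tree: B1–B2, B2–B3, B3–B4, B4–B5, B2–B6, B6–B7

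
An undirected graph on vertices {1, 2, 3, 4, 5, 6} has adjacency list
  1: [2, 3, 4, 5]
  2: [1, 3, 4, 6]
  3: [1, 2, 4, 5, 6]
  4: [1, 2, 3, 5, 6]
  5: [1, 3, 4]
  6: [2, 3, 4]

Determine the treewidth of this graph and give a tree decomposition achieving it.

Treewidth 3.
One optimal decomposition is:
Bags: B1 = {1, 2, 3, 4}  B2 = {1, 3, 4, 5}  B3 = {2, 3, 4, 6}
Tree: B1–B2, B1–B3

The largest bag has 4 vertices, giving width 3; this decomposition certifies tw(G) ≤ 3. Conversely, {1, 2, 3, 4} is a clique of size 4, and the vertices of any clique must share a bag in every tree decomposition; so some bag has ≥ 4 vertices and tw(G) ≥ 3. Combining the bounds, tw(G) = 3.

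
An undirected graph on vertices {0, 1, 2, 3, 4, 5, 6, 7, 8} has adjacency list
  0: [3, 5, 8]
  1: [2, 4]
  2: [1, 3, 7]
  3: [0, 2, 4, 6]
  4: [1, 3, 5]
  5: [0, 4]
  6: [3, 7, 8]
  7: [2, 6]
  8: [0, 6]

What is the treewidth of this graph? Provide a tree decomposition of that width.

Treewidth 3.
Bags: B1 = {1, 2, 4, 7}  B2 = {2, 3, 4, 7}  B3 = {3, 4, 6, 7}  B4 = {3, 4, 5, 6}  B5 = {0, 3, 5, 6}  B6 = {0, 5, 6, 8}
Tree: B1–B2, B2–B3, B3–B4, B4–B5, B5–B6

Every bag has size at most 4, so the width is 4 − 1 = 3 and tw(G) ≤ 3. For the lower bound: the 4 vertex sets {1,2,7}, {4}, {3}, {0,5,6,8} are disjoint, each induces a connected subgraph, and every pair is joined by at least one edge of G. Contracting each set to a single vertex therefore yields K_{4} as a minor, and since treewidth is minor-monotone, tw(G) ≥ tw(K_{4}) = 3. The upper and lower bounds meet at 3, so that is the treewidth.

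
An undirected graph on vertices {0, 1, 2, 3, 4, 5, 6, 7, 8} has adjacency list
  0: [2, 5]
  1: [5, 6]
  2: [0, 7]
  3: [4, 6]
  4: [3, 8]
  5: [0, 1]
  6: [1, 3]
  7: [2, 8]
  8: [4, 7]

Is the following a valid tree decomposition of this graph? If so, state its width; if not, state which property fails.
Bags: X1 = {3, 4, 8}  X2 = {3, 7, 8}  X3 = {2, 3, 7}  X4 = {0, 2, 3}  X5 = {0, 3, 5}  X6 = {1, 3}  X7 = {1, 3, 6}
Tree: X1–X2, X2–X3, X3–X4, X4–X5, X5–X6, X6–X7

No — edge (5,1) lies in no bag.

A tree decomposition must satisfy three properties: every vertex lies in some bag; for every edge, both endpoints lie together in some bag; and for every vertex, the bags containing it form a connected subtree. Here edge (5,1) lies in no bag, so the decomposition is invalid.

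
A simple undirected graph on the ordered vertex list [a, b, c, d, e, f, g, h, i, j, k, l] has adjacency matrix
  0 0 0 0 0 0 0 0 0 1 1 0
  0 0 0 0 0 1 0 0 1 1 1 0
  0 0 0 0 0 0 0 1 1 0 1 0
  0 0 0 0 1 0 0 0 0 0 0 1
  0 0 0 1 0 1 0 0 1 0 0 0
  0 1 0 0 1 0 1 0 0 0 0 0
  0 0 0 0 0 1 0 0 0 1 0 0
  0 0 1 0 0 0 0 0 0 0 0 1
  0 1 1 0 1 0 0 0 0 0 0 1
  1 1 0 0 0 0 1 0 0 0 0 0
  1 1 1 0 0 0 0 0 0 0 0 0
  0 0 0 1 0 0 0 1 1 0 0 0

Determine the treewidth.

3

A width-3 tree decomposition is:
Bags: B1 = {d, e, h, l}  B2 = {e, h, i, l}  B3 = {c, e, h, i}  B4 = {c, e, f, i}  B5 = {b, c, f, i}  B6 = {b, c, f, k}  B7 = {b, f, g, k}  B8 = {b, g, j, k}  B9 = {a, g, j, k}
Tree: B1–B2, B2–B3, B3–B4, B4–B5, B5–B6, B6–B7, B7–B8, B8–B9
Each bag holds 4 vertices, so the decomposition has width 3, which upper-bounds the treewidth. For the lower bound: the 4 vertex sets {d,h,l}, {e}, {i}, {b,c,f,k} are disjoint, each induces a connected subgraph, and every pair is joined by at least one edge of G. Contracting each set to a single vertex therefore yields K_{4} as a minor, and since treewidth is minor-monotone, tw(G) ≥ tw(K_{4}) = 3. Hence tw(G) = 3 exactly.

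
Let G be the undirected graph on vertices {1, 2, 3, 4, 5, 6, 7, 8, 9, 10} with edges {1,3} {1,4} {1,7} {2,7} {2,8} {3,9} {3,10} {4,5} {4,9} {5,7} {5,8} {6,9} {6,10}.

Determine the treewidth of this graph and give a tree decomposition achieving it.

Each bag holds 3 vertices, so the decomposition has width 2, which upper-bounds the treewidth. For the lower bound, G contains the cycle 2–8–5–7–2, so G is not a forest; only forests have treewidth ≤ 1, hence tw(G) ≥ 2. The upper and lower bounds meet at 2, so that is the treewidth.

Treewidth 2.
Bags: B1 = {2, 7, 8}  B2 = {5, 7, 8}  B3 = {1, 5, 7}  B4 = {1, 4, 5}  B5 = {1, 3, 4}  B6 = {3, 4, 9}  B7 = {3, 9, 10}  B8 = {6, 9, 10}
Tree: B1–B2, B2–B3, B3–B4, B4–B5, B5–B6, B6–B7, B7–B8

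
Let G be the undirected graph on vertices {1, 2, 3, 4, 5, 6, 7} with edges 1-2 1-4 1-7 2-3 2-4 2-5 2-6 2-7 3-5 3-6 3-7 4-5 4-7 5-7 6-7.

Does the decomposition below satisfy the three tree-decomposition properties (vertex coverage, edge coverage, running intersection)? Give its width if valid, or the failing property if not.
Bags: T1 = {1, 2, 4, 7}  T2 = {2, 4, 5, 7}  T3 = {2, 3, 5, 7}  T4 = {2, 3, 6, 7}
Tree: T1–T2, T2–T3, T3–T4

Yes; width 3.

Vertex coverage: the bags together contain {1, 2, 3, 4, 5, 6, 7}, the full vertex set. Edge coverage: each edge of G has both endpoints in at least one bag. Running intersection: for every vertex, the bags containing it form a connected subtree. All three properties hold, so this is a valid tree decomposition of width max|bag| − 1 = 3, and hence tw(G) ≤ 3.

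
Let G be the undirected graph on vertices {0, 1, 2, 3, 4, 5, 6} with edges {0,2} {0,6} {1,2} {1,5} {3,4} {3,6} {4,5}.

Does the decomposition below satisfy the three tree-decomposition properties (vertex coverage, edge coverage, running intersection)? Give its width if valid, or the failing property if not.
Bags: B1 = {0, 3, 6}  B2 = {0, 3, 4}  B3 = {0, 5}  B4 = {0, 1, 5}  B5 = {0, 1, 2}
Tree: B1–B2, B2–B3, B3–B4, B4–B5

A tree decomposition must satisfy three properties: every vertex lies in some bag; for every edge, both endpoints lie together in some bag; and for every vertex, the bags containing it form a connected subtree. Here edge (4,5) lies in no bag, so the decomposition is invalid.

No — edge (4,5) lies in no bag.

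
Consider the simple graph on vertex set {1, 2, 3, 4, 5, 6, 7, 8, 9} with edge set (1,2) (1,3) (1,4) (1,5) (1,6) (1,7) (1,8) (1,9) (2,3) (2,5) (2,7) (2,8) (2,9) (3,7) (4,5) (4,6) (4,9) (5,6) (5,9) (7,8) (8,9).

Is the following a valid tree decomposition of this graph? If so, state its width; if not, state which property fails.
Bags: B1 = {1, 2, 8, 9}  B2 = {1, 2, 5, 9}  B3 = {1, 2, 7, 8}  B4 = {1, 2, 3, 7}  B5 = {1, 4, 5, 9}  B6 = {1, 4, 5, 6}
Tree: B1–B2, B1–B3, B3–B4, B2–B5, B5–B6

Yes; width 3.

Checking the three conditions: (i) the bags cover all of {1, 2, 3, 4, 5, 6, 7, 8, 9}; (ii) for each edge, some bag contains both endpoints; (iii) the bags containing any fixed vertex form a subtree. All hold, so the decomposition is valid with width 4 − 1 = 3.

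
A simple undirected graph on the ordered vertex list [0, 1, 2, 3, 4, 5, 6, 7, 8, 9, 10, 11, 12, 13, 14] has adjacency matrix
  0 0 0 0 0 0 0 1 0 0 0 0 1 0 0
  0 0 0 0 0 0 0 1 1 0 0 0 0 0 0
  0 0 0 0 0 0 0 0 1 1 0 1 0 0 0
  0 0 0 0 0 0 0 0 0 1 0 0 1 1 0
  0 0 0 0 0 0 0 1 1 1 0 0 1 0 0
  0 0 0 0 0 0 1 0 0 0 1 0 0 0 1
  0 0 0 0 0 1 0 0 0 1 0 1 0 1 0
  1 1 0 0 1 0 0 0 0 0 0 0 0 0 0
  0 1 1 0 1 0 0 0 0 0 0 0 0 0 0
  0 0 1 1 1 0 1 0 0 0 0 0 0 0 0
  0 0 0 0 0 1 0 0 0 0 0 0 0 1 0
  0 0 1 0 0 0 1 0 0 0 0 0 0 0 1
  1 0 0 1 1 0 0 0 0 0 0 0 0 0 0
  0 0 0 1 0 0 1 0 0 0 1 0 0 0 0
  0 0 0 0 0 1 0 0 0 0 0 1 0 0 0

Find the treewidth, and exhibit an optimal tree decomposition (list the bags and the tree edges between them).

Every bag has size at most 4, so the width is 4 − 1 = 3 and tw(G) ≤ 3. For the lower bound: the 4 vertex sets {5,10,14}, {11}, {6}, {2,3,9,13} are disjoint, each induces a connected subgraph, and every pair is joined by at least one edge of G. Contracting each set to a single vertex therefore yields K_{4} as a minor, and since treewidth is minor-monotone, tw(G) ≥ tw(K_{4}) = 3. Hence tw(G) = 3 exactly.

Treewidth 3.
One such decomposition:
Bags: B1 = {5, 10, 11, 14}  B2 = {5, 6, 10, 11}  B3 = {6, 10, 11, 13}  B4 = {2, 6, 11, 13}  B5 = {2, 6, 9, 13}  B6 = {2, 3, 9, 13}  B7 = {2, 3, 8, 9}  B8 = {3, 4, 8, 9}  B9 = {3, 4, 8, 12}  B10 = {1, 4, 8, 12}  B11 = {1, 4, 7, 12}  B12 = {0, 1, 7, 12}
Tree: B1–B2, B2–B3, B3–B4, B4–B5, B5–B6, B6–B7, B7–B8, B8–B9, B9–B10, B10–B11, B11–B12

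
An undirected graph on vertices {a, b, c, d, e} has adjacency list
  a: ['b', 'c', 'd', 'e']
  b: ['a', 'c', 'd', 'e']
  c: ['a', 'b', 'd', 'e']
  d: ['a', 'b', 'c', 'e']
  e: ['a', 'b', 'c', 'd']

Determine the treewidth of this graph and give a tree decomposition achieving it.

Treewidth 4.
One optimal decomposition is:
Bags: B1 = {a, b, c, d, e}
Tree: (single bag)

With just one bag of size 5, the width is 5 − 1 = 4, so tw(G) ≤ 4. On the other hand G contains the 5-clique {a, b, c, d, e}. A clique must lie in a single bag of any decomposition, so no decomposition can have width below 4. Combining the bounds, tw(G) = 4.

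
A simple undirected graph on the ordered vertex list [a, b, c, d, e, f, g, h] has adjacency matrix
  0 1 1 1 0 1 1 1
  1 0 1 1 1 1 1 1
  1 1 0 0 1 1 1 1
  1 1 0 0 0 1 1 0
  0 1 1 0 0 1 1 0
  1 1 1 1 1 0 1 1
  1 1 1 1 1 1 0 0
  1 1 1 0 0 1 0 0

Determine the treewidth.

A width-4 tree decomposition is:
Bags: B1 = {a, b, d, f, g}  B2 = {a, b, c, f, g}  B3 = {b, c, e, f, g}  B4 = {a, b, c, f, h}
Tree: B1–B2, B2–B3, B2–B4
Each bag holds 5 vertices, so the decomposition has width 4, which upper-bounds the treewidth. On the other hand G contains the 5-clique {a, b, d, f, g}. A clique must lie in a single bag of any decomposition, so no decomposition can have width below 4. The upper and lower bounds meet at 4, so that is the treewidth.

4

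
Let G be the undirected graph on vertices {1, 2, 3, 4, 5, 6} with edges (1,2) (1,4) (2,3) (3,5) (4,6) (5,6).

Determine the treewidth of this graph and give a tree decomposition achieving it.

Each bag holds 3 vertices, so the decomposition has width 2, which upper-bounds the treewidth. Since 4–6–5–3–2–1–4 is a cycle in G, G is not acyclic. Forests are exactly the graphs of treewidth ≤ 1, so tw(G) ≥ 2. Therefore the treewidth is 2.

Treewidth 2.
Bags: B1 = {4, 5, 6}  B2 = {3, 4, 5}  B3 = {2, 3, 4}  B4 = {1, 2, 4}
Tree: B1–B2, B2–B3, B3–B4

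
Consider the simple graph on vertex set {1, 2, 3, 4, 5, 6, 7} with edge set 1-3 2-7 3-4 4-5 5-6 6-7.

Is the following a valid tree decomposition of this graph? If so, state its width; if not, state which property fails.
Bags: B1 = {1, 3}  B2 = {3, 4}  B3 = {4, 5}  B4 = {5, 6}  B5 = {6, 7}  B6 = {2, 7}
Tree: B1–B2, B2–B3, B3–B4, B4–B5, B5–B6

Yes; width 1.

Checking the three conditions: (i) the bags cover all of {1, 2, 3, 4, 5, 6, 7}; (ii) for each edge, some bag contains both endpoints; (iii) the bags containing any fixed vertex form a subtree. All hold, so the decomposition is valid with width 2 − 1 = 1.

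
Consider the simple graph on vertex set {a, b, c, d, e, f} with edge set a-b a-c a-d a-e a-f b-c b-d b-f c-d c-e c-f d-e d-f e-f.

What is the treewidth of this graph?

A width-4 tree decomposition is:
Bags: B1 = {a, b, c, d, f}  B2 = {a, c, d, e, f}
Tree: B1–B2
The largest bag has 5 vertices, giving width 4; this decomposition certifies tw(G) ≤ 4. Conversely, {a, c, d, e, f} is a clique of size 5, and the vertices of any clique must share a bag in every tree decomposition; so some bag has ≥ 5 vertices and tw(G) ≥ 4. The upper and lower bounds meet at 4, so that is the treewidth.

4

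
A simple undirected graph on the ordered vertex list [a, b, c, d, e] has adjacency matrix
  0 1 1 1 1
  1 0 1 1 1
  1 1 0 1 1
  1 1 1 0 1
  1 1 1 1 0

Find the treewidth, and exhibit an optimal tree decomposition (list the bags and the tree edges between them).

With just one bag of size 5, the width is 5 − 1 = 4, so tw(G) ≤ 4. On the other hand G contains the 5-clique {a, b, c, d, e}. A clique must lie in a single bag of any decomposition, so no decomposition can have width below 4. Combining the bounds, tw(G) = 4.

Treewidth 4.
One optimal decomposition is:
Bags: B1 = {a, b, c, d, e}
Tree: (single bag)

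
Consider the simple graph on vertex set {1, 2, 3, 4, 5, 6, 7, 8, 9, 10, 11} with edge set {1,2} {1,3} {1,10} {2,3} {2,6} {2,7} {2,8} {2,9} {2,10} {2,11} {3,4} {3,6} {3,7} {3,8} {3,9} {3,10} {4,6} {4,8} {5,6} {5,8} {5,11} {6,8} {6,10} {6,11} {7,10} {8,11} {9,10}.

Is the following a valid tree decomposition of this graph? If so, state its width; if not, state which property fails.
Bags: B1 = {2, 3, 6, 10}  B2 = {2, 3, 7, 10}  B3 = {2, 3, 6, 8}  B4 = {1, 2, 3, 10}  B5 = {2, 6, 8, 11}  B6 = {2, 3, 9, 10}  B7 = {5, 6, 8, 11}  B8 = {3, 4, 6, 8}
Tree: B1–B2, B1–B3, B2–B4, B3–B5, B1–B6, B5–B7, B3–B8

Vertex coverage: the bags together contain {1, 2, 3, 4, 5, 6, 7, 8, 9, 10, 11}, the full vertex set. Edge coverage: each edge of G has both endpoints in at least one bag. Running intersection: for every vertex, the bags containing it form a connected subtree. All three properties hold, so this is a valid tree decomposition of width max|bag| − 1 = 3, and hence tw(G) ≤ 3.

Yes; width 3.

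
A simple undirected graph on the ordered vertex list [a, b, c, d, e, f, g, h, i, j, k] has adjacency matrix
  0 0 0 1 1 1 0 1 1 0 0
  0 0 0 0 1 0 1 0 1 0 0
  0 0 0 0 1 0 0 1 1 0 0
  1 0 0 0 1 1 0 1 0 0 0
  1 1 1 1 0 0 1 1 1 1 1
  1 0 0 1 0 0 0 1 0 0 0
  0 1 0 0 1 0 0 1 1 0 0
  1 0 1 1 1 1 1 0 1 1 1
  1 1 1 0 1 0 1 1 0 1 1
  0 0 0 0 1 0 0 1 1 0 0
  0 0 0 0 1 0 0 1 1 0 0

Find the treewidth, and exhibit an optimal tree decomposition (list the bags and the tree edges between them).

Treewidth 3.
One optimal decomposition is:
Bags: B1 = {a, e, h, i}  B2 = {a, d, e, h}  B3 = {a, d, f, h}  B4 = {c, e, h, i}  B5 = {e, h, i, k}  B6 = {e, h, i, j}  B7 = {e, g, h, i}  B8 = {b, e, g, i}
Tree: B1–B2, B2–B3, B1–B4, B4–B5, B1–B6, B6–B7, B7–B8

Each bag holds 4 vertices, so the decomposition has width 3, which upper-bounds the treewidth. Conversely, {a, d, e, h} is a clique of size 4, and the vertices of any clique must share a bag in every tree decomposition; so some bag has ≥ 4 vertices and tw(G) ≥ 3. Hence tw(G) = 3 exactly.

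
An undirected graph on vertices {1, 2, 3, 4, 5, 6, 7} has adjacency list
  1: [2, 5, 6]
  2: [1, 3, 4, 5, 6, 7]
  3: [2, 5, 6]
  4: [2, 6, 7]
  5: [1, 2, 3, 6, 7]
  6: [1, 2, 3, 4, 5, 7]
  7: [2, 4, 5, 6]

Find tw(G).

3

A width-3 tree decomposition is:
Bags: B1 = {1, 2, 5, 6}  B2 = {2, 3, 5, 6}  B3 = {2, 5, 6, 7}  B4 = {2, 4, 6, 7}
Tree: B1–B2, B1–B3, B3–B4
The largest bag has 4 vertices, giving width 3; this decomposition certifies tw(G) ≤ 3. Conversely, {2, 4, 6, 7} is a clique of size 4, and the vertices of any clique must share a bag in every tree decomposition; so some bag has ≥ 4 vertices and tw(G) ≥ 3. Combining the bounds, tw(G) = 3.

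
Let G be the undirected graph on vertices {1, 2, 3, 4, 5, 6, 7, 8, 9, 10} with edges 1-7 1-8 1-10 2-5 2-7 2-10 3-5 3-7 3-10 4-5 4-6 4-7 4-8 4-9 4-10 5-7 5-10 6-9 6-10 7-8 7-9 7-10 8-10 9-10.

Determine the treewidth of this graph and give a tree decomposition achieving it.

Treewidth 3.
One optimal decomposition is:
Bags: B1 = {4, 7, 9, 10}  B2 = {4, 5, 7, 10}  B3 = {2, 5, 7, 10}  B4 = {3, 5, 7, 10}  B5 = {4, 7, 8, 10}  B6 = {4, 6, 9, 10}  B7 = {1, 7, 8, 10}
Tree: B1–B2, B2–B3, B3–B4, B2–B5, B1–B6, B5–B7

The largest bag has 4 vertices, giving width 3; this decomposition certifies tw(G) ≤ 3. On the other hand G contains the 4-clique {4, 6, 9, 10}. A clique must lie in a single bag of any decomposition, so no decomposition can have width below 3. The upper and lower bounds meet at 3, so that is the treewidth.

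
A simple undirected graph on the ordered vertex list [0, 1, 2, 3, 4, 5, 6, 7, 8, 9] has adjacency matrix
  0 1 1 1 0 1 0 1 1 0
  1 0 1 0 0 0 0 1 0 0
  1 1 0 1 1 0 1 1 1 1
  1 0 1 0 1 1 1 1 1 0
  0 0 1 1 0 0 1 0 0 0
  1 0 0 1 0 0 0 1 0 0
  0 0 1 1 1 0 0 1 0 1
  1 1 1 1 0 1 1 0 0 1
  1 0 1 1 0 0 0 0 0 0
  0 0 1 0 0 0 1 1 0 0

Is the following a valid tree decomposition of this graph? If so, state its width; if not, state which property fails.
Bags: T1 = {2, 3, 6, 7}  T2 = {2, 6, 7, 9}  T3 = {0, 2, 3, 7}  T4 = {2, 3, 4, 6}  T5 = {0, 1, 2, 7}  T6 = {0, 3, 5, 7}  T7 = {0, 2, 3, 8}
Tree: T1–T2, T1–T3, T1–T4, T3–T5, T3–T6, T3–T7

Every vertex of G appears in some bag (union = {0, 1, 2, 3, 4, 5, 6, 7, 8, 9}); every edge is covered by a bag; and for each vertex v the set of bags containing v is connected in the bag tree. The decomposition is therefore valid. The largest bag has 4 vertices, so the width is 3.

Yes; width 3.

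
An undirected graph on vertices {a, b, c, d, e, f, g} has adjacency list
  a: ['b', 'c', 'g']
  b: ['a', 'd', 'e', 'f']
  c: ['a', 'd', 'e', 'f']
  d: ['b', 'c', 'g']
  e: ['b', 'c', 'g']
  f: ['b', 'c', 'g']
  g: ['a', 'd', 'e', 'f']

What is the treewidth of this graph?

3

A width-3 tree decomposition is:
Bags: B1 = {b, c, d, g}  B2 = {b, c, f, g}  B3 = {b, c, e, g}  B4 = {a, b, c, g}
Tree: B1–B2, B2–B3, B3–B4
Every bag has size at most 4, so the width is 4 − 1 = 3 and tw(G) ≤ 3. For the lower bound: the 4 vertex sets {d,g}, {b,f}, {c}, {e} are disjoint, each induces a connected subgraph, and every pair is joined by at least one edge of G. Contracting each set to a single vertex therefore yields K_{4} as a minor, and since treewidth is minor-monotone, tw(G) ≥ tw(K_{4}) = 3. Therefore the treewidth is 3.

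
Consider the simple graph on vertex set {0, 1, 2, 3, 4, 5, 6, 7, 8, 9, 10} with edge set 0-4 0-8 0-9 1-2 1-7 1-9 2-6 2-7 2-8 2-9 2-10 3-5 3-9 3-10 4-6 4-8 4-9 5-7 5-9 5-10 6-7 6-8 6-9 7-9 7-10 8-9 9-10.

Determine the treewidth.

A width-3 tree decomposition is:
Bags: B1 = {1, 2, 7, 9}  B2 = {2, 6, 7, 9}  B3 = {2, 6, 8, 9}  B4 = {4, 6, 8, 9}  B5 = {0, 4, 8, 9}  B6 = {2, 7, 9, 10}  B7 = {5, 7, 9, 10}  B8 = {3, 5, 9, 10}
Tree: B1–B2, B2–B3, B3–B4, B4–B5, B2–B6, B6–B7, B7–B8
Every bag has size at most 4, so the width is 4 − 1 = 3 and tw(G) ≤ 3. Conversely, {0, 4, 8, 9} is a clique of size 4, and the vertices of any clique must share a bag in every tree decomposition; so some bag has ≥ 4 vertices and tw(G) ≥ 3. The upper and lower bounds meet at 3, so that is the treewidth.

3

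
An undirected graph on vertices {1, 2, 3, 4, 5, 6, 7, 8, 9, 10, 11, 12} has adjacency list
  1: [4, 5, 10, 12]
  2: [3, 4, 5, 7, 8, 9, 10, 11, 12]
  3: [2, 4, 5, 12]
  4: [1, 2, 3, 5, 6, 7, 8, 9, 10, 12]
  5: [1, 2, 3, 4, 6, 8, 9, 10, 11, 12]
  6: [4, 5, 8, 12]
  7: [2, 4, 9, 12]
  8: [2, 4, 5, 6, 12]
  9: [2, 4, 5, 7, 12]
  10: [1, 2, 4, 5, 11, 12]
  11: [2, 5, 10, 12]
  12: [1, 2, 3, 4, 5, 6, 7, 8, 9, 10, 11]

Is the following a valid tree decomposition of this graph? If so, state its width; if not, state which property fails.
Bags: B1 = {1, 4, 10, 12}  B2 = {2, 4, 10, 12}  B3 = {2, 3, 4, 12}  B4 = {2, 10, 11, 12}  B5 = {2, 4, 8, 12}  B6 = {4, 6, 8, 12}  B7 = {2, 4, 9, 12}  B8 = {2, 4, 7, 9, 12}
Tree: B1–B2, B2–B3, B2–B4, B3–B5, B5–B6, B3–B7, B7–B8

A tree decomposition must satisfy three properties: every vertex lies in some bag; for every edge, both endpoints lie together in some bag; and for every vertex, the bags containing it form a connected subtree. Here vertex 5 appears in no bag, so the decomposition is invalid.

No — vertex 5 appears in no bag.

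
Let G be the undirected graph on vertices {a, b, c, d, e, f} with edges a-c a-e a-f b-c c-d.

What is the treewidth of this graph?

1

A width-1 tree decomposition is:
Bags: B1 = {a, c}  B2 = {c, d}  B3 = {b, c}  B4 = {a, e}  B5 = {a, f}
Tree: B1–B2, B1–B3, B1–B4, B4–B5
Every bag has size at most 2, so the width is 2 − 1 = 1 and tw(G) ≤ 1. Any graph with an edge has treewidth ≥ 1, and G has the edge c–a. Combining the bounds, tw(G) = 1.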